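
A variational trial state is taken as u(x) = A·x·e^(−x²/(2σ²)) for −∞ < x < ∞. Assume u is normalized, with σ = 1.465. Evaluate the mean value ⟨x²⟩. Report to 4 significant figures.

⟨x^2⟩ ≈ 3.219

By definition ⟨x²⟩ = ∫ x^2 |u(x)|² dx.
Evaluating both integrals, ⟨x²⟩ = 3·σ^2/2.
With σ = 1.465, ⟨x^2⟩ = 3.2193.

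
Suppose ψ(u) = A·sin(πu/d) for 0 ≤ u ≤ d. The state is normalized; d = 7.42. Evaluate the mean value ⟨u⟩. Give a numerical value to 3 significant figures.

⟨u⟩ ≈ 3.71

⟨u⟩ = ∫ u |ψ|² du over the full domain.
Using sin²θ = (1 − cos 2θ)/2, since the A² factors cancel between numerator and denominator, ⟨u⟩ = d/2.
With d = 7.42, ⟨u⟩ = 3.710.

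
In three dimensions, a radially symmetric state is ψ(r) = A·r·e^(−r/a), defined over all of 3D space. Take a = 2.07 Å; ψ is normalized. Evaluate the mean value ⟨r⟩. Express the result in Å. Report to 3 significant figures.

⟨r⟩ ≈ 5.18 Å

The expectation value is the |ψ|²-weighted average of r: ∫ r|ψ|² 4πr² dr.
Using ∫₀^∞ rⁿ e^(−αr) dr = n!/αⁿ⁺¹, the ratio of the moment integral to the normalization integral gives ⟨r⟩ = 5·a/2.
Putting a = 2.07 gives 5.175.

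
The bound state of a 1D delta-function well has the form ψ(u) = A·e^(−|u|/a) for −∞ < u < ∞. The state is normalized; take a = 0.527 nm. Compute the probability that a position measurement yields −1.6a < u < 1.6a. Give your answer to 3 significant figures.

|ψ|² is the probability density, so P = ∫_{−1.6a}^{1.6a} |ψ|² du.
With A² fixed by ∫|ψ|² = 1, i.e. A² = (a)^(−1), substitute and integrate.
By symmetry take twice the u ≥ 0 contribution in numerator and denominator; the 2's cancel. In terms of t = u/a (A² and the length scale cancel between numerator and denominator), P = [∫_{0}^{1.6} e^(-2·t) dt] / [∫_{0}^{∞} e^(-2·t) dt].
With ∫ e^(-2·t) dt = -e^(-2·t)/2 + C, the region integral is 1/2 - e^(-16/5)/2 and the full one is 1/2.
Taking the ratio, P = 0.9592.

P ≈ 0.959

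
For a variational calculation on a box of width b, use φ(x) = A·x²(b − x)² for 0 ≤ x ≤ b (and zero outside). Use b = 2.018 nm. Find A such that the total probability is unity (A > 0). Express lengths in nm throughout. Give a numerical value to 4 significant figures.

We need A² ∫|f|² dx = 1, taking the integral from 0 to b.
Expanding the polynomial and integrating term by term, with φ = A·x²(b − x)², the integral evaluates to A²·[b^9/630].
Hence A² = 1/[b^9/630].
Plugging in b = 2.018 yields A = 1.0654.

A ≈ 1.065 nm^(-9/2)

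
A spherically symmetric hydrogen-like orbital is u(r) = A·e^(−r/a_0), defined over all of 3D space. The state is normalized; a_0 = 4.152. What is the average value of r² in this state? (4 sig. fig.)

⟨r^2⟩ ≈ 51.72

By definition ⟨r²⟩ = ∫ r^2 |u(r)|² 4πr² dr.
Evaluating both integrals, ⟨r²⟩ = 3·a_0^2.
With a_0 = 4.152, ⟨r^2⟩ = 51.717.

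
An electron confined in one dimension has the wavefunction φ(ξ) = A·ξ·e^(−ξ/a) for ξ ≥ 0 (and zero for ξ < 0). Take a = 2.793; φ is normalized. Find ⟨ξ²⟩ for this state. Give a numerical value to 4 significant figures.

⟨ξ^2⟩ ≈ 23.40

⟨ξ²⟩ = ∫ ξ^2 |φ|² dξ over the full domain.
With ∫₀^∞ ξ^4 e^(−αξ) dξ = 4!/α^5, evaluating both integrals, ⟨ξ²⟩ = 3·a^2.
With a = 2.793, ⟨ξ^2⟩ = 23.403.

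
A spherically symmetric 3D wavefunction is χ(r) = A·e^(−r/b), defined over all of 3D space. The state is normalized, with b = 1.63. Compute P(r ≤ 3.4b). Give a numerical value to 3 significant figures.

P = ∫ |χ|² 4πr² dr over r ≤ 3.4b.
A² is fixed by ∫₀^∞ 4πr²|χ|² dr = 1, i.e. A² = (π·b^3)^(−1).
In terms of u = r/b (A², 4π and the length scale all cancel between numerator and denominator), P = [∫_{0}^{3.4} u^2·e^(-2·u) du] / [∫_{0}^{∞} u^2·e^(-2·u) du].
Using ∫ u^2·e^(-2·u) du = -(2·u^2 + 2·u + 1)·e^(-2·u)/4, the numerator is 1/4 - 773·e^(-34/5)/100 and the denominator is 1/4.
Taking the ratio yields P = 0.9656.

P ≈ 0.966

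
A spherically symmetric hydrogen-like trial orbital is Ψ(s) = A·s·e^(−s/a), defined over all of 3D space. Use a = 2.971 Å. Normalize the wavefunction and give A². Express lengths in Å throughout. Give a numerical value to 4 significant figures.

A^2 ≈ 0.0004584 Å^(-5)

Normalization requires ∫|Ψ|² 4πs² ds = 1, integrated from 0 to ∞.
In 3D with spherical symmetry the volume element is 4πs² ds.
With ∫₀^∞ s^4 e^(−αs) ds = 4!/α^5, the integral (without the A² prefactor) comes out to 3·π·a^5.
Hence A² = 1/[3·π·a^5].
With a = 2.971: A² = 0.00045837 and A = 0.021410.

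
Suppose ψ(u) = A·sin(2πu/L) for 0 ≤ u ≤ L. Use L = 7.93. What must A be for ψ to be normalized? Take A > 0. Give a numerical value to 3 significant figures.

A ≈ 0.502

Normalization requires ∫|ψ|² du = 1, integrated from 0 to L.
The integral (without the A² prefactor) comes out to L/2.
Setting this equal to 1 gives A² = 1/(L/2).
With L = 7.93: A² = 0.2522 and A = 0.5022.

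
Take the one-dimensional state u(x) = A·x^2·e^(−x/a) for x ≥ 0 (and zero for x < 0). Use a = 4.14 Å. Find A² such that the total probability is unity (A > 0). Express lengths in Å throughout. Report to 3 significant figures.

A^2 ≈ 0.00110 Å^(-5)

Require ∫ |u|² dx = 1 over the whole domain.
With u = A·x^2·e^(−x/a), the integral evaluates to A²·[3·a^5/4].
So A² = (3·a^5/4)^(−1).
With a = 4.14: A² = 0.001096 and A = 0.03311.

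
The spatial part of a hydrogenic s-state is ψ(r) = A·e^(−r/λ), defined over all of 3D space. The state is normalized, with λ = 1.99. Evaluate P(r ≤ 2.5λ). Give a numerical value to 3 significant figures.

P ≈ 0.875

With dV = 4πr²dr, the probability is ∫|ψ|² dV over r ≤ 2.5λ.
The full normalization integral is A²·[π·λ^3] = 1, fixing A².
Substituting u = r/λ, A², 4π and the length scale all cancel in the ratio: P = ∫_{0}^{2.5} u^2·e^(-2·u) du / ∫_{0}^{∞} u^2·e^(-2·u) du.
With ∫ u^2·e^(-2·u) du = -(2·u^2 + 2·u + 1)·e^(-2·u)/4 + C, the region integral is 1/4 - 37·e^(-5)/8 and the full one is 1/4.
This evaluates to P = 0.8753.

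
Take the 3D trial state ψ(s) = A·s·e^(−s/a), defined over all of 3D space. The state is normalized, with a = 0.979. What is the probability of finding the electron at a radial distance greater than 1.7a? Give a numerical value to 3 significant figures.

P = ∫ |ψ|² 4πs² ds over s > 1.7a.
The full normalization integral is A²·[3·π·a^5] = 1, fixing A².
In terms of u = s/a (A², 4π and the length scale all cancel between numerator and denominator), P = [∫_{1.7}^{∞} u^4·e^(-2·u) du] / [∫_{0}^{∞} u^4·e^(-2·u) du].
An antiderivative of u^4·e^(-2·u) is -(u^4/2 + u^3 + 3·u^2/2 + 3·u/2 + 3/4)·e^(-2·u); evaluating from 1.7 to ∞ gives ≈ 0.55814, while the full integral is 3/4.
This evaluates to P = 0.7442.

P ≈ 0.744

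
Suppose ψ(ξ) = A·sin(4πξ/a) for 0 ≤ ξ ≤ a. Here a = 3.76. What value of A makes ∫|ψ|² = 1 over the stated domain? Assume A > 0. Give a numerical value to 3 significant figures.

A ≈ 0.729

Require ∫ |ψ|² dξ = 1 over the whole domain.
With ∫₀^a sin²(nπξ/a) dξ = a/2, with ψ = A·sin(4πξ/a), the integral evaluates to A²·[a/2].
So A² = (a/2)^(−1).
With a = 3.76: A² = 0.5319 and A = 0.7293.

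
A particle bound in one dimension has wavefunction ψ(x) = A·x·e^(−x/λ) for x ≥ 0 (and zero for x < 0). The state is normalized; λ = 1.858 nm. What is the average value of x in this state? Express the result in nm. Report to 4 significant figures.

⟨x⟩ = ∫ x |ψ|² dx over the full domain.
Recall ∫₀^∞ x^m e^(−x/β) dx = m!·β^(m+1), since the A² factors cancel between numerator and denominator, ⟨x⟩ = 3·λ/2.
Putting λ = 1.858 gives 2.7870.

⟨x⟩ ≈ 2.787 nm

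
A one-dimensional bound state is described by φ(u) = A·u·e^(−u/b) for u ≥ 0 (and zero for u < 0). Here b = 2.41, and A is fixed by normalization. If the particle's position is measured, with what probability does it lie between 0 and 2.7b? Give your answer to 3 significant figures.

P ≈ 0.905

The probability is P = ∫ |φ|² du over [0, 2.7b].
With A² fixed by ∫|φ|² = 1, i.e. A² = (b^3/4)^(−1), substitute and integrate.
Let t = u/b; then A² and the length scale cancel, so P = ∫_{0}^{2.7} t^2·e^(-2·t) dt ÷ ∫_{0}^{∞} t^2·e^(-2·t) dt.
Using ∫ t^2·e^(-2·t) dt = -(2·t^2 + 2·t + 1)·e^(-2·t)/4, the numerator is 1/4 - 1049·e^(-27/5)/200 and the denominator is 1/4.
The result is P = 0.9052.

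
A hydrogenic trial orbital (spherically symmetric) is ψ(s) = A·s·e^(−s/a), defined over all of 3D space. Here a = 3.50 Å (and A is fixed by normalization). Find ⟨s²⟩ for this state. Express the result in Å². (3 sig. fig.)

⟨s^2⟩ ≈ 91.9 Å^2

By definition ⟨s²⟩ = ∫ s^2 |ψ(s)|² 4πs² ds.
Since the A² factors cancel between numerator and denominator, ⟨s²⟩ = 15·a^2/2.
Putting a = 3.50 gives 91.88.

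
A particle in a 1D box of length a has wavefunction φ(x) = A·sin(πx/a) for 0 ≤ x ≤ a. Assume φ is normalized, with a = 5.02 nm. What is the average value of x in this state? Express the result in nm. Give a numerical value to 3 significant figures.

The expectation value is the |φ|²-weighted average of x: ∫ x|φ|² dx.
The ratio of the moment integral to the normalization integral gives ⟨x⟩ = a/2.
With a = 5.02, ⟨x⟩ = 2.510.

⟨x⟩ ≈ 2.51 nm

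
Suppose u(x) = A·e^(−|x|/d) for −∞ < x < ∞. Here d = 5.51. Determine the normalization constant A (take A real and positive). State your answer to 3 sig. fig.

Normalization requires ∫|u|² dx = 1, integrated from −∞ to ∞.
Recall ∫₀^∞ x^m e^(−x/β) dx = m!·β^(m+1), with u = A·e^(−|x|/d), the integral evaluates to A²·[d].
Hence A² = 1/[d].
Substituting d = 5.51 gives A² = 0.1815, so A = 0.4260.

A ≈ 0.426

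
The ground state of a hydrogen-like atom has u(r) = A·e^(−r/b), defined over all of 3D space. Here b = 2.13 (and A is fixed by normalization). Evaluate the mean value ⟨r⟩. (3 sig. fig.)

⟨r⟩ ≈ 3.20

By definition ⟨r⟩ = ∫ r |u(r)|² 4πr² dr.
Since the A² factors cancel between numerator and denominator, ⟨r⟩ = 3·b/2.
Putting b = 2.13 gives 3.195.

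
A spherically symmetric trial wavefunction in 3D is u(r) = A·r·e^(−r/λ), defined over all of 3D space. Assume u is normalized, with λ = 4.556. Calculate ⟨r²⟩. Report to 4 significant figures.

⟨r^2⟩ ≈ 155.7

By definition ⟨r²⟩ = ∫ r^2 |u(r)|² 4πr² dr.
Since the A² factors cancel between numerator and denominator, ⟨r²⟩ = 15·λ^2/2.
With λ = 4.556, ⟨r^2⟩ = 155.68.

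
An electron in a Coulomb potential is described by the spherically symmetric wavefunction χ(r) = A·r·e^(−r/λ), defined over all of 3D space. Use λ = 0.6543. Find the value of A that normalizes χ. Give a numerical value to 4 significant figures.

Require ∫ |χ|² 4πr² dr = 1 over the whole domain.
The angular integral contributes 4π, leaving ∫₀^∞ r²|χ|² dr.
With ∫₀^∞ r^4 e^(−αr) dr = 4!/α^5, the integral (without the A² prefactor) comes out to 3·π·λ^5.
Plugging in λ = 0.6543 yields A = 0.94064.

A ≈ 0.9406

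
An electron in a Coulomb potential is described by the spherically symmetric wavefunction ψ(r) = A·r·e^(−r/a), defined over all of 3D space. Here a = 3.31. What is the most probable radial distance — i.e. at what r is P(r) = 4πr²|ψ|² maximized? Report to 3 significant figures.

Set d/dr [P(r) = 4πr²|ψ|²] = 0 and solve for r > 0.
This gives r = 2·a.
With a = 3.31, the most probable radial distance is 6.620.

r ≈ 6.62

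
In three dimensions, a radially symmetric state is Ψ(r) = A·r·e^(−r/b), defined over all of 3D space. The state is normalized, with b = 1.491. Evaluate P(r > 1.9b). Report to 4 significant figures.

P = ∫ |Ψ|² 4πr² dr over r > 1.9b.
A² is fixed by ∫₀^∞ 4πr²|Ψ|² dr = 1, i.e. A² = (3·π·b^5)^(−1).
In terms of u = r/b (A², 4π and the length scale all cancel between numerator and denominator), P = [∫_{1.9}^{∞} u^4·e^(-2·u) du] / [∫_{0}^{∞} u^4·e^(-2·u) du].
Using ∫ u^4·e^(-2·u) du = -(u^4/2 + u^3 + 3·u^2/2 + 3·u/2 + 3/4)·e^(-2·u), the numerator is ≈ 0.500883 and the denominator is 3/4.
Taking the ratio yields P = 0.66784.

P ≈ 0.6678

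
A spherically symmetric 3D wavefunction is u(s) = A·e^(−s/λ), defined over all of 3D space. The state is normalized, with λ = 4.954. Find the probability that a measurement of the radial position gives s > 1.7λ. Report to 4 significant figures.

P = ∫ |u|² 4πs² ds over s > 1.7λ.
The full normalization integral is A²·[π·λ^3] = 1, fixing A².
Let t = s/λ; then A², 4π and the length scale all cancel, so P = ∫_{1.7}^{∞} t^2·e^(-2·t) dt ÷ ∫_{0}^{∞} t^2·e^(-2·t) dt.
Using ∫ t^2·e^(-2·t) dt = -(2·t^2 + 2·t + 1)·e^(-2·t)/4, the numerator is 509·e^(-17/5)/200 and the denominator is 1/4.
Taking the ratio yields P = 0.33974.

P ≈ 0.3397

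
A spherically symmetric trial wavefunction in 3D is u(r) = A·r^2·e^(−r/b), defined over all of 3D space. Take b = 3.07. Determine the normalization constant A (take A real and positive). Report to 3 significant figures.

Require ∫ |u|² 4πr² dr = 1 over the whole domain.
(Spherical symmetry: dV = 4πr² dr.)
With u = A·r^2·e^(−r/b), the integral evaluates to A²·[45·π·b^7/2].
Plugging in b = 3.07 yields A = 0.002346.

A ≈ 0.00235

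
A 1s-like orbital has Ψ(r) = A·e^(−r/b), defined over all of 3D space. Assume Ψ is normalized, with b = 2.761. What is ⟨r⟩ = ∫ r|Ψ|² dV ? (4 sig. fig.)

⟨r⟩ ≈ 4.142

⟨r⟩ = ∫ r |Ψ|² 4πr² dr over the full domain.
Evaluating both integrals, ⟨r⟩ = 3·b/2.
With b = 2.761, ⟨r⟩ = 4.1415.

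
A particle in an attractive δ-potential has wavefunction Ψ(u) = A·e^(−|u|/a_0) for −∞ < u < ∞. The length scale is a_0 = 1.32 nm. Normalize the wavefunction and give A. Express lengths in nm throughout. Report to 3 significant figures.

We need A² ∫|f|² du = 1, taking the integral from −∞ to ∞.
With ∫₀^∞ u^0 e^(−αu) du = 0!/α^1, ∫|Ψ|² du = A²·(a_0).
Substituting a_0 = 1.32 gives A² = 0.7576, so A = 0.8704.

A ≈ 0.870 nm^(-1/2)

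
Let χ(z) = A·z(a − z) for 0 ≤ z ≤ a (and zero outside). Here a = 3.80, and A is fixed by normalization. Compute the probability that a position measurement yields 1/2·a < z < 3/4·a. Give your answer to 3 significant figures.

|χ|² is the probability density, so P = ∫_{1/2·a}^{3/4·a} |χ|² dz.
The normalization integral ∫|χ|²dz over the whole domain equals a^5/30·A², and A² cancels in the ratio.
In terms of u = z/a (A² and the length scale cancel between numerator and denominator), P = [∫_{1/2}^{3/4} u^2·(1 - u)^2 du] / [∫_{0}^{1} u^2·(1 - u)^2 du].
With ∫ u^2·(1 - u)^2 du = u^3·(6·u^2 - 15·u + 10)/30 + C, the region integral is ≈ 0.013216 and the full one is 1/30.
Taking the ratio, P = 203/512.

P ≈ 0.396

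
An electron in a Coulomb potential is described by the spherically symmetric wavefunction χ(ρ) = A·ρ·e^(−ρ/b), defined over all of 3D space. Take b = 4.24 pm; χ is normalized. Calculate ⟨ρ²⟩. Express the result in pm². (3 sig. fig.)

⟨ρ^2⟩ ≈ 135 pm^2

⟨ρ²⟩ = ∫ ρ^2 |χ|² 4πρ² dρ over the full domain.
With ∫₀^∞ ρ^6 e^(−αρ) dρ = 6!/α^7, evaluating both integrals, ⟨ρ²⟩ = 15·b^2/2.
Putting b = 4.24 gives 134.8.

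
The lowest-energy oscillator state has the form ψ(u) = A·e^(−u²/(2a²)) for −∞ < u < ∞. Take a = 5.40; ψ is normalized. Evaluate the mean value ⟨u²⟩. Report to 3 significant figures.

⟨u^2⟩ ≈ 14.6

By definition ⟨u²⟩ = ∫ u^2 |ψ(u)|² du.
Differentiating ∫e^(−αu²) du = √(π/α) under α to get the higher moments, evaluating both integrals, ⟨u²⟩ = a^2/2.
With a = 5.40, ⟨u^2⟩ = 14.58.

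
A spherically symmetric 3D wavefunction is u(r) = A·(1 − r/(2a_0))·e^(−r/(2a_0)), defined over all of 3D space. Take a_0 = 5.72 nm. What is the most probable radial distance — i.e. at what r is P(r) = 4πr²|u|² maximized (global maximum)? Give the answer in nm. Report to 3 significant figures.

r ≈ 30.0 nm

Differentiate P(r) = 4πr²|u|² with respect to r and set to zero.
Solving yields r = a_0·(√(5) + 3).
With a_0 = 5.72, the most probable radial distance is 29.95 nm.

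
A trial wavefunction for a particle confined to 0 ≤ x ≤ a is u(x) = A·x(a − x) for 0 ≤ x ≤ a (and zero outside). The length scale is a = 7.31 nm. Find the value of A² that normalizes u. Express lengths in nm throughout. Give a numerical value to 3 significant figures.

Normalization requires ∫|u|² dx = 1, integrated from 0 to a.
With u = A·x(a − x), the integral evaluates to A²·[a^5/30].
Substituting a = 7.31 gives A² = 0.001437, so A = 0.03791.

A^2 ≈ 0.00144 nm^(-5)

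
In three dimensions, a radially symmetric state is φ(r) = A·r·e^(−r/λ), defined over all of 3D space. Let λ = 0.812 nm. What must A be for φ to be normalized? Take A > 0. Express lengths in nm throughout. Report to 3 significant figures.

A ≈ 0.548 nm^(-5/2)

Normalization requires ∫|φ|² 4πr² dr = 1, integrated from 0 to ∞.
(Spherical symmetry: dV = 4πr² dr.)
Using ∫₀^∞ rⁿ e^(−αr) dr = n!/αⁿ⁺¹, ∫|φ|² 4πr² dr = A²·(3·π·λ^5).
Setting this equal to 1 gives A² = 1/(3·π·λ^5).
Plugging in λ = 0.812 yields A = 0.5482.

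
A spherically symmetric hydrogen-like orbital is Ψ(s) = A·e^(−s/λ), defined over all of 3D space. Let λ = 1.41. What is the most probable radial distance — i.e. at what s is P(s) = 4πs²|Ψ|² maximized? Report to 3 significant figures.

Set d/ds [P(s) = 4πs²|Ψ|²] = 0 and solve for s > 0.
Solving yields s = λ.
With λ = 1.41, the most probable radial distance is 1.410.

s ≈ 1.41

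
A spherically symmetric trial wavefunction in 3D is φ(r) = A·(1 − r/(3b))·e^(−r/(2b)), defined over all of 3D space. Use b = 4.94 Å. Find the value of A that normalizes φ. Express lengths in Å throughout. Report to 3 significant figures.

Normalization requires ∫|φ|² 4πr² dr = 1, integrated from 0 to ∞.
(Spherical symmetry: dV = 4πr² dr.)
With ∫₀^∞ r^4 e^(−αr) dr = 4!/α^5, carrying out the integral gives A² · 8·π·b^3/3.
Plugging in b = 4.94 yields A = 0.03147.

A ≈ 0.0315 Å^(-3/2)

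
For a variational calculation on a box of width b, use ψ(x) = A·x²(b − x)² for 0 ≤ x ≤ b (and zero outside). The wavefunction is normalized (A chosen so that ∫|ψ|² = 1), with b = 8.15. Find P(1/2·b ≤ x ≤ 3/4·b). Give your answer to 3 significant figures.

P = ∫_{1/2·b}^{3/4·b} |ψ(x)|² dx.
The normalization integral ∫|ψ|²dx over the whole domain equals b^9/630·A², and A² cancels in the ratio.
In terms of u = x/b (A² and the length scale cancel between numerator and denominator), P = [∫_{1/2}^{3/4} u^4·(1 - u)^4 du] / [∫_{0}^{1} u^4·(1 - u)^4 du].
An antiderivative of u^4·(1 - u)^4 is u^5·(70·u^4 - 315·u^3 + 540·u^2 - 420·u + 126)/630; evaluating from 1/2 to 3/4 gives ≈ 0.00071599, while the full integral is 1/630.
Taking the ratio, P = 0.4511.

P ≈ 0.451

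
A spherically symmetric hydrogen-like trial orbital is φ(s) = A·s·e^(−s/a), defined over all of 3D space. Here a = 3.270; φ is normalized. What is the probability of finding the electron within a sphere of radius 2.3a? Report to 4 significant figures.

P = ∫ |φ|² 4πs² ds over s ≤ 2.3a.
Normalization gives A² = 1/(3·π·a^5).
Let u = s/a; then A², 4π and the length scale all cancel, so P = ∫_{0}^{2.3} u^4·e^(-2·u) du ÷ ∫_{0}^{∞} u^4·e^(-2·u) du.
Using ∫ u^4·e^(-2·u) du = -(u^4/2 + u^3 + 3·u^2/2 + 3·u/2 + 3/4)·e^(-2·u), the numerator is ≈ 0.365074 and the denominator is 3/4.
Taking the ratio yields P = 0.48677.

P ≈ 0.4868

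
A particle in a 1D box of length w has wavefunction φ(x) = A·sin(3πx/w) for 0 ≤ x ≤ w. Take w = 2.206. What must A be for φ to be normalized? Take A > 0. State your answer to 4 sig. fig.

A ≈ 0.9522

We need A² ∫|f|² dx = 1, taking the integral from 0 to w.
∫|φ|² dx = A²·(w/2).
With w = 2.206: A² = 0.90662 and A = 0.95217.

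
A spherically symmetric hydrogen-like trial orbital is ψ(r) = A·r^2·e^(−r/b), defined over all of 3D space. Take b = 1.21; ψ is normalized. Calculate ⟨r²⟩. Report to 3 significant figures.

⟨r^2⟩ ≈ 20.5

⟨r²⟩ = ∫ r^2 |ψ|² 4πr² dr over the full domain.
Since the A² factors cancel between numerator and denominator, ⟨r²⟩ = 14·b^2.
With b = 1.21, ⟨r^2⟩ = 20.50.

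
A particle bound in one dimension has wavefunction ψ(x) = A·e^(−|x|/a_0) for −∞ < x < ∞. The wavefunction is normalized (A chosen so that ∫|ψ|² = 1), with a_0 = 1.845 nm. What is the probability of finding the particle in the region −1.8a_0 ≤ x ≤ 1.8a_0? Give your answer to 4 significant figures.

The probability is P = ∫ |ψ|² dx over [−1.8a_0, 1.8a_0].
With A² fixed by ∫|ψ|² = 1, i.e. A² = (a_0)^(−1), substitute and integrate.
By symmetry take twice the x ≥ 0 contribution in numerator and denominator; the 2's cancel. In terms of u = x/a_0 (A² and the length scale cancel between numerator and denominator), P = [∫_{0}^{1.8} e^(-2·u) du] / [∫_{0}^{∞} e^(-2·u) du].
An antiderivative of e^(-2·u) is -e^(-2·u)/2; evaluating from 0 to 1.8 gives 1/2 - e^(-18/5)/2, while the full integral is 1/2.
This works out to P = 0.97268.

P ≈ 0.9727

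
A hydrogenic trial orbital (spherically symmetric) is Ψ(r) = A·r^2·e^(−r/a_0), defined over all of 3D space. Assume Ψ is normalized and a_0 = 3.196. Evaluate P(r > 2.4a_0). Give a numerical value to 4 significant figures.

P ≈ 0.7908

P = ∫ |Ψ|² 4πr² dr over r > 2.4a_0.
The full normalization integral is A²·[45·π·a_0^7/2] = 1, fixing A².
Let u = r/a_0; then A², 4π and the length scale all cancel, so P = ∫_{2.4}^{∞} u^6·e^(-2·u) du ÷ ∫_{0}^{∞} u^6·e^(-2·u) du.
With ∫ u^6·e^(-2·u) du = -(4·u^6 + 12·u^5 + 30·u^4 + 60·u^3 + 90·u^2 + 90·u + 45)·e^(-2·u)/8 + C, the region integral is ≈ 4.44828 and the full one is 45/8.
This evaluates to P = 0.79080.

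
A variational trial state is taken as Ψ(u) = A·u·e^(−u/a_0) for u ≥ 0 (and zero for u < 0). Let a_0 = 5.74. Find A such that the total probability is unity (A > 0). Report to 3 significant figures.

Normalization requires ∫|Ψ|² du = 1, integrated from 0 to ∞.
With ∫₀^∞ u^2 e^(−αu) du = 2!/α^3, the integral (without the A² prefactor) comes out to a_0^3/4.
So A² = (a_0^3/4)^(−1).
Plugging in a_0 = 5.74 yields A = 0.1454.

A ≈ 0.145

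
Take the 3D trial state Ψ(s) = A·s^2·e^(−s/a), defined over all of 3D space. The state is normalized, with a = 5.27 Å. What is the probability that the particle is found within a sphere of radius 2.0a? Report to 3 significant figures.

With dV = 4πs²ds, the probability is ∫|Ψ|² dV over s ≤ 2.0a.
Normalization gives A² = 1/(45·π·a^7/2).
Let u = s/a; then A², 4π and the length scale all cancel, so P = ∫_{0}^{2.0} u^6·e^(-2·u) du ÷ ∫_{0}^{∞} u^6·e^(-2·u) du.
Using ∫ u^6·e^(-2·u) du = -(4·u^6 + 12·u^5 + 30·u^4 + 60·u^3 + 90·u^2 + 90·u + 45)·e^(-2·u)/8, the numerator is 45/8 - 2185·e^(-4)/8 and the denominator is 45/8.
Taking the ratio yields P = 0.1107.

P ≈ 0.111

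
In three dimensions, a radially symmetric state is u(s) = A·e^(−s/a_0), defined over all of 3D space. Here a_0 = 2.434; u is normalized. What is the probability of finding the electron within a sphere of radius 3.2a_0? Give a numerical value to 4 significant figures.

P ≈ 0.9537

With dV = 4πs²ds, the probability is ∫|u|² dV over s ≤ 3.2a_0.
The full normalization integral is A²·[π·a_0^3] = 1, fixing A².
Substituting t = s/a_0, A², 4π and the length scale all cancel in the ratio: P = ∫_{0}^{3.2} t^2·e^(-2·t) dt / ∫_{0}^{∞} t^2·e^(-2·t) dt.
Using ∫ t^2·e^(-2·t) dt = -(2·t^2 + 2·t + 1)·e^(-2·t)/4, the numerator is 1/4 - 697·e^(-32/5)/100 and the denominator is 1/4.
This evaluates to P = 0.95368.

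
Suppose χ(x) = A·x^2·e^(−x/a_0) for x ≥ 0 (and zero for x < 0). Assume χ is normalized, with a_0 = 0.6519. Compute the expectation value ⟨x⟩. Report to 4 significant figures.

By definition ⟨x⟩ = ∫ x |χ(x)|² dx.
Evaluating both integrals, ⟨x⟩ = 5·a_0/2.
With a_0 = 0.6519, ⟨x⟩ = 1.6298.

⟨x⟩ ≈ 1.630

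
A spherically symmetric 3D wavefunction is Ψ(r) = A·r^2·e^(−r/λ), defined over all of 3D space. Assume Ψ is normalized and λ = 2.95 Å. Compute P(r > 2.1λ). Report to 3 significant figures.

P = ∫ |Ψ|² 4πr² dr over r > 2.1λ.
A² is fixed by ∫₀^∞ 4πr²|Ψ|² dr = 1, i.e. A² = (45·π·λ^7/2)^(−1).
Let u = r/λ; then A², 4π and the length scale all cancel, so P = ∫_{2.1}^{∞} u^6·e^(-2·u) du ÷ ∫_{0}^{∞} u^6·e^(-2·u) du.
With ∫ u^6·e^(-2·u) du = -(4·u^6 + 12·u^5 + 30·u^4 + 60·u^3 + 90·u^2 + 90·u + 45)·e^(-2·u)/8 + C, the region integral is ≈ 4.8795 and the full one is 45/8.
Taking the ratio yields P = 0.8675.

P ≈ 0.867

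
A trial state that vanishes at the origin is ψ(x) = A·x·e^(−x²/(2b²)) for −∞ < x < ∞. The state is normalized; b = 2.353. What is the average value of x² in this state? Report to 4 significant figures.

⟨x²⟩ = ∫ x^2 |ψ|² dx over the full domain.
With ∫_{−∞}^{∞} x^(2m) e^(−αx²) dx = (2m−1)!!·√π / (2^m α^(m+1/2)), since the A² factors cancel between numerator and denominator, ⟨x²⟩ = 3·b^2/2.
Putting b = 2.353 gives 8.3049.

⟨x^2⟩ ≈ 8.305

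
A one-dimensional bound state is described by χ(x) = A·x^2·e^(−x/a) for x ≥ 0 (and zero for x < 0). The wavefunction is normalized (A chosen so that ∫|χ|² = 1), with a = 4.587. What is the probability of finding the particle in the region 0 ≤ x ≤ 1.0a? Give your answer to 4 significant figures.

The probability is P = ∫ |χ|² dx over [0, 1.0a].
The normalization integral ∫|χ|²dx over the whole domain equals 3·a^5/4·A², and A² cancels in the ratio.
Let u = x/a; then A² and the length scale cancel, so P = ∫_{0}^{1.0} u^4·e^(-2·u) du ÷ ∫_{0}^{∞} u^4·e^(-2·u) du.
With ∫ u^4·e^(-2·u) du = -(u^4/2 + u^3 + 3·u^2/2 + 3·u/2 + 3/4)·e^(-2·u) + C, the region integral is 3/4 - 21·e^(-2)/4 and the full one is 3/4.
The result is P = 0.052653.

P ≈ 0.05265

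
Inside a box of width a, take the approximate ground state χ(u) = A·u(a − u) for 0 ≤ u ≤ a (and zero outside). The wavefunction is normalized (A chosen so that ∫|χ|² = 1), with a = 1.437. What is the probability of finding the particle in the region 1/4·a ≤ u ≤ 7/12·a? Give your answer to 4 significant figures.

P ≈ 0.5499

The probability is P = ∫ |χ|² du over [1/4·a, 7/12·a].
Since A² = 1/(a^5/30), this is the region integral divided by the full normalization integral.
Let t = u/a; then A² and the length scale cancel, so P = ∫_{1/4}^{7/12} t^2·(1 - t)^2 dt ÷ ∫_{0}^{1} t^2·(1 - t)^2 dt.
Using ∫ t^2·(1 - t)^2 dt = t^3·(6·t^2 - 15·t + 10)/30, the numerator is ≈ 0.0183288 and the denominator is 1/30.
Taking the ratio, P = 0.54986.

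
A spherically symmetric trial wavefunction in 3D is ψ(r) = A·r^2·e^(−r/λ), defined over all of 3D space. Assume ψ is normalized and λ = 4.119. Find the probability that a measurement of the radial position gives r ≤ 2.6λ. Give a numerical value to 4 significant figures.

P = ∫ |ψ|² 4πr² dr over r ≤ 2.6λ.
The full normalization integral is A²·[45·π·λ^7/2] = 1, fixing A².
Let u = r/λ; then A², 4π and the length scale all cancel, so P = ∫_{0}^{2.6} u^6·e^(-2·u) du ÷ ∫_{0}^{∞} u^6·e^(-2·u) du.
Using ∫ u^6·e^(-2·u) du = -(4·u^6 + 12·u^5 + 30·u^4 + 60·u^3 + 90·u^2 + 90·u + 45)·e^(-2·u)/8, the numerator is ≈ 1.50529 and the denominator is 45/8.
Taking the ratio yields P = 0.26761.

P ≈ 0.2676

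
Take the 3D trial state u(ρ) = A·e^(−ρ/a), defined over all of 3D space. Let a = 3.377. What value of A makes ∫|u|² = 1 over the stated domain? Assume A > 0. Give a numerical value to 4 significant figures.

A ≈ 0.09091

We need A² ∫|f|² 4πρ² dρ = 1, taking the integral from 0 to ∞.
(Spherical symmetry: dV = 4πρ² dρ.)
The integral (without the A² prefactor) comes out to π·a^3.
Setting this equal to 1 gives A² = 1/(π·a^3).
With a = 3.377: A² = 0.0082653 and A = 0.090914.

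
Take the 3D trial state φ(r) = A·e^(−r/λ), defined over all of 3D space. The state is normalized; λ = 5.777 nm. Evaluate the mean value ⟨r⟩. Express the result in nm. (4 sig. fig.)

By definition ⟨r⟩ = ∫ r |φ(r)|² 4πr² dr.
The ratio of the moment integral to the normalization integral gives ⟨r⟩ = 3·λ/2.
With λ = 5.777, ⟨r⟩ = 8.6655.

⟨r⟩ ≈ 8.666 nm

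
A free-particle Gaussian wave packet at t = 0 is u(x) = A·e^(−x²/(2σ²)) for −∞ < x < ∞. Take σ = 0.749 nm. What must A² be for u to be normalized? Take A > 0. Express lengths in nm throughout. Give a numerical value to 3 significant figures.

We need A² ∫|f|² dx = 1, taking the integral from −∞ to ∞.
The integral (without the A² prefactor) comes out to √(π)·σ.
Plugging in σ = 0.749 yields A = 0.8679.

A^2 ≈ 0.753 nm^(-1)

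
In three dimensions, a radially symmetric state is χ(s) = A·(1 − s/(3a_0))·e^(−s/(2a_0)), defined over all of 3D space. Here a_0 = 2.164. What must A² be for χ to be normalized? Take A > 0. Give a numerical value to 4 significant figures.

We need A² ∫|f|² 4πs² ds = 1, taking the integral from 0 to ∞.
Recall ∫₀^∞ s^m e^(−s/β) ds = m!·β^(m+1), with χ = A·(1 − s/(3a_0))·e^(−s/(2a_0)), the integral evaluates to A²·[8·π·a_0^3/3].
So A² = (8·π·a_0^3/3)^(−1).
Plugging in a_0 = 2.164 yields A = 0.10853.

A^2 ≈ 0.01178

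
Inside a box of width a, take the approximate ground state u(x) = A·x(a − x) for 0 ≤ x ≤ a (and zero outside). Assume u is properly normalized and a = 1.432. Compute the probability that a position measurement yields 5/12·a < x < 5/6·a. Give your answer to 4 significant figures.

P = ∫_{5/12·a}^{5/6·a} |u(x)|² dx.
Since A² = 1/(a^5/30), this is the region integral divided by the full normalization integral.
Let t = x/a; then A² and the length scale cancel, so P = ∫_{5/12}^{5/6} t^2·(1 - t)^2 dt ÷ ∫_{0}^{1} t^2·(1 - t)^2 dt.
With ∫ t^2·(1 - t)^2 dt = t^3·(6·t^2 - 15·t + 10)/30 + C, the region integral is ≈ 0.0205962 and the full one is 1/30.
Evaluating gives P = 0.61789.

P ≈ 0.6179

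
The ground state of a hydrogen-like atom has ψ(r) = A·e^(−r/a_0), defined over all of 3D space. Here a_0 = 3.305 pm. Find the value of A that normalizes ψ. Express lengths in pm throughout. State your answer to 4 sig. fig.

A ≈ 0.09390 pm^(-3/2)

Normalization requires ∫|ψ|² 4πr² dr = 1, integrated from 0 to ∞.
In 3D with spherical symmetry the volume element is 4πr² dr.
With ∫₀^∞ r^2 e^(−αr) dr = 2!/α^3, carrying out the integral gives A² · π·a_0^3.
So A² = (π·a_0^3)^(−1).
Plugging in a_0 = 3.305 yields A = 0.093900.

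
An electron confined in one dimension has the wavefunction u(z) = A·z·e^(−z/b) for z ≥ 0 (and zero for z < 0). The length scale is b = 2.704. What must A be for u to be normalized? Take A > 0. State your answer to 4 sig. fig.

A ≈ 0.4498

Require ∫ |u|² dz = 1 over the whole domain.
Using ∫₀^∞ zⁿ e^(−αz) dz = n!/αⁿ⁺¹, ∫|u|² dz = A²·(b^3/4).
With b = 2.704: A² = 0.20232 and A = 0.44980.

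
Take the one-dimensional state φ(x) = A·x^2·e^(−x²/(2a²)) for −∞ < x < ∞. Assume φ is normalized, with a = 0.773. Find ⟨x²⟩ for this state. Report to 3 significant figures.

⟨x^2⟩ ≈ 1.49

By definition ⟨x²⟩ = ∫ x^2 |φ(x)|² dx.
Since the A² factors cancel between numerator and denominator, ⟨x²⟩ = 5·a^2/2.
Putting a = 0.773 gives 1.494.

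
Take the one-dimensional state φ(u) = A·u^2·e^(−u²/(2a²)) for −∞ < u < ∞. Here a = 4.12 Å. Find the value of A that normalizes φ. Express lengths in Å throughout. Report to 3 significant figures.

Require ∫ |φ|² du = 1 over the whole domain.
Carrying out the integral gives A² · 3·√(π)·a^5/4.
Setting this equal to 1 gives A² = 1/(3·√(π)·a^5/4).
Plugging in a = 4.12 yields A = 0.02517.

A ≈ 0.0252 Å^(-5/2)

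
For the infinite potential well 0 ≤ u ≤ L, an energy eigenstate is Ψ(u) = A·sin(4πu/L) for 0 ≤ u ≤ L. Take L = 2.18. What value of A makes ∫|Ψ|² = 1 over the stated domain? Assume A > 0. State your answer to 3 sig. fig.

A ≈ 0.958

The normalization condition is ∫|Ψ|² du = 1 from 0 to L.
The integral (without the A² prefactor) comes out to L/2.
So A² = (L/2)^(−1).
Substituting L = 2.18 gives A² = 0.9174, so A = 0.9578.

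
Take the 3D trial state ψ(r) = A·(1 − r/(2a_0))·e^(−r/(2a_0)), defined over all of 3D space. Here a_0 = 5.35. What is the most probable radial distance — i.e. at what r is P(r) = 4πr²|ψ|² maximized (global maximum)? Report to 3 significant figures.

r ≈ 28.0

Differentiate P(r) = 4πr²|ψ|² with respect to r and set to zero.
This gives r = a_0·(√(5) + 3).
With a_0 = 5.35, the most probable radial distance is 28.01.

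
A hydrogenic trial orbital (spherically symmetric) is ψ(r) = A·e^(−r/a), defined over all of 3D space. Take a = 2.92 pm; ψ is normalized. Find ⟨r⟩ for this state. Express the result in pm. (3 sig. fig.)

⟨r⟩ ≈ 4.38 pm

⟨r⟩ = ∫ r |ψ|² 4πr² dr over the full domain.
With ∫₀^∞ r^3 e^(−αr) dr = 3!/α^4, since the A² factors cancel between numerator and denominator, ⟨r⟩ = 3·a/2.
With a = 2.92, ⟨r⟩ = 4.380.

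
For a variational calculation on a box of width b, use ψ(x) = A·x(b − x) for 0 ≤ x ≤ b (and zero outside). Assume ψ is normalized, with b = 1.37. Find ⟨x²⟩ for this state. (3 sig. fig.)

⟨x^2⟩ ≈ 0.536

⟨x²⟩ = ∫ x^2 |ψ|² dx over the full domain.
Expanding the polynomial and integrating term by term, the ratio of the moment integral to the normalization integral gives ⟨x²⟩ = 2·b^2/7.
Putting b = 1.37 gives 0.5363.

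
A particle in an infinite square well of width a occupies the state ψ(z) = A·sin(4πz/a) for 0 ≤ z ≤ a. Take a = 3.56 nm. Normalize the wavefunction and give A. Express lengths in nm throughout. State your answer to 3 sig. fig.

A ≈ 0.750 nm^(-1/2)

We need A² ∫|f|² dz = 1, taking the integral from 0 to a.
∫|ψ|² dz = A²·(a/2).
So A² = (a/2)^(−1).
With a = 3.56: A² = 0.5618 and A = 0.7495.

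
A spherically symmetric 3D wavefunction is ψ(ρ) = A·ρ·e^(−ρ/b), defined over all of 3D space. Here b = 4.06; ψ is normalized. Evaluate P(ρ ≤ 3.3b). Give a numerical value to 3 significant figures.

P ≈ 0.787

With dV = 4πρ²dρ, the probability is ∫|ψ|² dV over ρ ≤ 3.3b.
A² is fixed by ∫₀^∞ 4πρ²|ψ|² dρ = 1, i.e. A² = (3·π·b^5)^(−1).
Substituting u = ρ/b, A², 4π and the length scale all cancel in the ratio: P = ∫_{0}^{3.3} u^4·e^(-2·u) du / ∫_{0}^{∞} u^4·e^(-2·u) du.
An antiderivative of u^4·e^(-2·u) is -(u^4/2 + u^3 + 3·u^2/2 + 3·u/2 + 3/4)·e^(-2·u); evaluating from 0 to 3.3 gives ≈ 0.59047, while the full integral is 3/4.
The region integral divided by the full integral gives P = 0.7873.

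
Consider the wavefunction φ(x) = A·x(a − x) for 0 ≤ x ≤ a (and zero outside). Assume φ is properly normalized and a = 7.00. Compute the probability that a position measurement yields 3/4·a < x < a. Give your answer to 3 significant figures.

P ≈ 0.104

The probability is P = ∫ |φ|² dx over [3/4·a, a].
With A² fixed by ∫|φ|² = 1, i.e. A² = (a^5/30)^(−1), substitute and integrate.
In terms of u = x/a (A² and the length scale cancel between numerator and denominator), P = [∫_{3/4}^{1} u^2·(1 - u)^2 du] / [∫_{0}^{1} u^2·(1 - u)^2 du].
An antiderivative of u^2·(1 - u)^2 is u^3·(6·u^2 - 15·u + 10)/30; evaluating from 3/4 to 1 gives ≈ 0.0034505, while the full integral is 1/30.
The result is P = 53/512.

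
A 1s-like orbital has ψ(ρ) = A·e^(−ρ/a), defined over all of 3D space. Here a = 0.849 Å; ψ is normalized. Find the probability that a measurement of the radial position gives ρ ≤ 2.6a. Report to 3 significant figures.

With dV = 4πρ²dρ, the probability is ∫|ψ|² dV over ρ ≤ 2.6a.
Normalization gives A² = 1/(π·a^3).
Substituting u = ρ/a, A², 4π and the length scale all cancel in the ratio: P = ∫_{0}^{2.6} u^2·e^(-2·u) du / ∫_{0}^{∞} u^2·e^(-2·u) du.
Using ∫ u^2·e^(-2·u) du = -(2·u^2 + 2·u + 1)·e^(-2·u)/4, the numerator is 1/4 - 493·e^(-26/5)/100 and the denominator is 1/4.
Taking the ratio yields P = 0.8912.

P ≈ 0.891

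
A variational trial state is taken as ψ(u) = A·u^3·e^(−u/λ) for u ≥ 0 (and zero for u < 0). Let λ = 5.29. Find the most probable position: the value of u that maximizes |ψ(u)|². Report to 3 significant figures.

Set d/du [|ψ(u)|²] = 0 and solve for u > 0.
Solving yields u = 3·λ.
With λ = 5.29, the most probable position is 15.87.

u ≈ 15.9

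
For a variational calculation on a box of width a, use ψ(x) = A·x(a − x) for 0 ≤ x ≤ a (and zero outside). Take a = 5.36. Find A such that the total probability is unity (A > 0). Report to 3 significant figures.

A ≈ 0.0823

We need A² ∫|f|² dx = 1, taking the integral from 0 to a.
Expanding the polynomial and integrating term by term, ∫|ψ|² dx = A²·(a^5/30).
So A² = (a^5/30)^(−1).
With a = 5.36: A² = 0.006781 and A = 0.08235.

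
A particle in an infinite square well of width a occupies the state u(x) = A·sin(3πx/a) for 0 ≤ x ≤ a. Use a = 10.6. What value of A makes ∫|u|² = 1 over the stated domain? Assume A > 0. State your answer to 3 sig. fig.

A ≈ 0.434

The normalization condition is ∫|u|² dx = 1 from 0 to a.
The integral (without the A² prefactor) comes out to a/2.
So A² = (a/2)^(−1).
With a = 10.6: A² = 0.1887 and A = 0.4344.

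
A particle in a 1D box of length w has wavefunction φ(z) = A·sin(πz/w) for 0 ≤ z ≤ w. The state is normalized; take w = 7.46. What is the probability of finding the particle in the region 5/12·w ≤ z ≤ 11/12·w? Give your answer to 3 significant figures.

P ≈ 0.659

The probability is P = ∫ |φ|² dz over [5/12·w, 11/12·w].
The normalization integral ∫|φ|²dz over the whole domain equals w/2·A², and A² cancels in the ratio.
In terms of u = z/w (A² and the length scale cancel between numerator and denominator), P = [∫_{5/12}^{11/12} sin(π·u)^2 du] / [∫_{0}^{1} sin(π·u)^2 du].
With ∫ sin(π·u)^2 du = u/2 - sin(2·π·u)/(4·π) + C, the region integral is 1/(4·π) + 1/4 and the full one is 1/2.
Evaluating gives P = (1 + π)/(2·π).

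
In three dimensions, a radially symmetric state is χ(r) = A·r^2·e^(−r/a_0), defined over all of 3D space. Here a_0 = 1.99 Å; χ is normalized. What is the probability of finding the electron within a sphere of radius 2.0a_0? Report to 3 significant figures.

P = ∫ |χ|² 4πr² dr over r ≤ 2.0a_0.
Normalization gives A² = 1/(45·π·a_0^7/2).
Let u = r/a_0; then A², 4π and the length scale all cancel, so P = ∫_{0}^{2.0} u^6·e^(-2·u) du ÷ ∫_{0}^{∞} u^6·e^(-2·u) du.
With ∫ u^6·e^(-2·u) du = -(4·u^6 + 12·u^5 + 30·u^4 + 60·u^3 + 90·u^2 + 90·u + 45)·e^(-2·u)/8 + C, the region integral is 45/8 - 2185·e^(-4)/8 and the full one is 45/8.
This evaluates to P = 0.1107.

P ≈ 0.111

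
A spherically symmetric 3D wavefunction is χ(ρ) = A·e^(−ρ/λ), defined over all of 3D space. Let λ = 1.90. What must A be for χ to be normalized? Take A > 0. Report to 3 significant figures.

A ≈ 0.215

Normalization requires ∫|χ|² 4πρ² dρ = 1, integrated from 0 to ∞.
The angular integral contributes 4π, leaving ∫₀^∞ ρ²|χ|² dρ.
Using ∫₀^∞ ρⁿ e^(−αρ) dρ = n!/αⁿ⁺¹, with χ = A·e^(−ρ/λ), the integral evaluates to A²·[π·λ^3].
So A² = (π·λ^3)^(−1).
With λ = 1.90: A² = 0.04641 and A = 0.2154.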